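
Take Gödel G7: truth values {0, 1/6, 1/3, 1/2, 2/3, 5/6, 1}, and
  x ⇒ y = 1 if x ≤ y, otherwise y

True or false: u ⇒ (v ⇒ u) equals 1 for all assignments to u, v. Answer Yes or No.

Yes

At u = 1/2, v = 1/3, for instance:
v ⇒ u = 1/3 ⇒ 1/2 = 1
u ⇒ (v ⇒ u) = 1/2 ⇒ 1 = 1
and checking the remaining 48 assignments likewise gives ≥ 1 in every case.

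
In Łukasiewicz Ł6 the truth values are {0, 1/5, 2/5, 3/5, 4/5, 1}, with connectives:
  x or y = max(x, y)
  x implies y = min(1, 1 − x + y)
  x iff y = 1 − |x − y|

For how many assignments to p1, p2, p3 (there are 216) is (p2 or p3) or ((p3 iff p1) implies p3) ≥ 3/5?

195

value 1: 121 assignments (counts)
value 4/5: 47 assignments (counts)
value 3/5: 27 assignments (counts)
value 2/5: 15 assignments
value 1/5: 5 assignments
value 0: 1 assignment
So 195 of the 216 assignments meet the threshold.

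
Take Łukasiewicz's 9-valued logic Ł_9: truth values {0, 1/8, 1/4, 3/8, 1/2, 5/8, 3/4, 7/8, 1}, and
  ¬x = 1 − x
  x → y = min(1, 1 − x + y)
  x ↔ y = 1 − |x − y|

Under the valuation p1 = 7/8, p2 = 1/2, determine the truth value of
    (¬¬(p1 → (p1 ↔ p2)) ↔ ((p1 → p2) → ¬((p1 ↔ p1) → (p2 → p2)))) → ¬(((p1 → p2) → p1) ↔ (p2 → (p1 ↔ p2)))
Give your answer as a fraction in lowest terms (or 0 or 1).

p1 ↔ p2 = 7/8 ↔ 1/2 = 5/8
p1 → (p1 ↔ p2) = 7/8 → 5/8 = 3/4
¬(p1 → (p1 ↔ p2)) = ¬3/4 = 1/4
¬¬(p1 → (p1 ↔ p2)) = ¬1/4 = 3/4
p1 → p2 = 7/8 → 1/2 = 5/8
p1 ↔ p1 = 7/8 ↔ 7/8 = 1
p2 → p2 = 1/2 → 1/2 = 1
(p1 ↔ p1) → (p2 → p2) = 1 → 1 = 1
¬((p1 ↔ p1) → (p2 → p2)) = ¬1 = 0
(p1 → p2) → ¬((p1 ↔ p1) → (p2 → p2)) = 5/8 → 0 = 3/8
¬¬(p1 → (p1 ↔ p2)) ↔ ((p1 → p2) → ¬((p1 ↔ p1) → (p2 → p2))) = 3/4 ↔ 3/8 = 5/8
p1 → p2 = 7/8 → 1/2 = 5/8
(p1 → p2) → p1 = 5/8 → 7/8 = 1
p1 ↔ p2 = 7/8 ↔ 1/2 = 5/8
p2 → (p1 ↔ p2) = 1/2 → 5/8 = 1
((p1 → p2) → p1) ↔ (p2 → (p1 ↔ p2)) = 1 ↔ 1 = 1
¬(((p1 → p2) → p1) ↔ (p2 → (p1 ↔ p2))) = ¬1 = 0
(¬¬(p1 → (p1 ↔ p2)) ↔ ((p1 → p2) → ¬((p1 ↔ p1) → (p2 → p2)))) → ¬(((p1 → p2) → p1) ↔ (p2 → (p1 ↔ p2))) = 5/8 → 0 = 3/8

3/8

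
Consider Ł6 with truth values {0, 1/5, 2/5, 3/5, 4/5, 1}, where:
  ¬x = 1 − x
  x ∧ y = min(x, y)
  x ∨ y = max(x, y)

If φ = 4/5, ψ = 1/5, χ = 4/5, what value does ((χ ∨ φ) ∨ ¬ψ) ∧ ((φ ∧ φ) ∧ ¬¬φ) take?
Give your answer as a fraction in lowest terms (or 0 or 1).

χ ∨ φ = 4/5 ∨ 4/5 = 4/5
¬ψ = ¬1/5 = 4/5
(χ ∨ φ) ∨ ¬ψ = 4/5 ∨ 4/5 = 4/5
φ ∧ φ = 4/5 ∧ 4/5 = 4/5
¬φ = ¬4/5 = 1/5
¬¬φ = ¬1/5 = 4/5
(φ ∧ φ) ∧ ¬¬φ = 4/5 ∧ 4/5 = 4/5
((χ ∨ φ) ∨ ¬ψ) ∧ ((φ ∧ φ) ∧ ¬¬φ) = 4/5 ∧ 4/5 = 4/5

4/5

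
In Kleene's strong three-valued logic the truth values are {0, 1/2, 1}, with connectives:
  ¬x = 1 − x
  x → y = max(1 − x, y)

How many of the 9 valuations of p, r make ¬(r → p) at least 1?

1

p = 0, r = 0 ↦ 0  <
p = 0, r = 1/2 ↦ 1/2  <
p = 0, r = 1 ↦ 1  ≥
p = 1/2, r = 0 ↦ 0  <
p = 1/2, r = 1/2 ↦ 1/2  <
p = 1/2, r = 1 ↦ 1/2  <
p = 1, r = 0 ↦ 0  <
p = 1, r = 1/2 ↦ 0  <
p = 1, r = 1 ↦ 0  <
So 1 of the 9 assignments meets the threshold.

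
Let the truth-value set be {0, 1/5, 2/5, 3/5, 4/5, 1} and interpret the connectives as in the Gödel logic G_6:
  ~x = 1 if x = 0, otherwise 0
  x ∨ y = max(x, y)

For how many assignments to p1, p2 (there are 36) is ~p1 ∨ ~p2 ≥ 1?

11

value 1: 11 assignments (counts)
value 0: 25 assignments
So 11 of the 36 assignments meet the threshold.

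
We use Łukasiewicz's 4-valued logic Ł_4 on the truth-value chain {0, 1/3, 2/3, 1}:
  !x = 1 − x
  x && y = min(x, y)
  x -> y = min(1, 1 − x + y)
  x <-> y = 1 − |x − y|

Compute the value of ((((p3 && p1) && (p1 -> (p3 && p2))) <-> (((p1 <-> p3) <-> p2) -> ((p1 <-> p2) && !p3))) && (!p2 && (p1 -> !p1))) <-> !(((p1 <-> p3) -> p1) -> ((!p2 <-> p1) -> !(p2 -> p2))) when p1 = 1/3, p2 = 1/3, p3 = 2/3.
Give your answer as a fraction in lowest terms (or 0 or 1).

2/3

p3 && p1 = 2/3 && 1/3 = 1/3
p3 && p2 = 2/3 && 1/3 = 1/3
p1 -> (p3 && p2) = 1/3 -> 1/3 = 1
(p3 && p1) && (p1 -> (p3 && p2)) = 1/3 && 1 = 1/3
p1 <-> p3 = 1/3 <-> 2/3 = 2/3
(p1 <-> p3) <-> p2 = 2/3 <-> 1/3 = 2/3
p1 <-> p2 = 1/3 <-> 1/3 = 1
!p3 = !2/3 = 1/3
(p1 <-> p2) && !p3 = 1 && 1/3 = 1/3
((p1 <-> p3) <-> p2) -> ((p1 <-> p2) && !p3) = 2/3 -> 1/3 = 2/3
((p3 && p1) && (p1 -> (p3 && p2))) <-> (((p1 <-> p3) <-> p2) -> ((p1 <-> p2) && !p3)) = 1/3 <-> 2/3 = 2/3
!p2 = !1/3 = 2/3
!p1 = !1/3 = 2/3
p1 -> !p1 = 1/3 -> 2/3 = 1
!p2 && (p1 -> !p1) = 2/3 && 1 = 2/3
(((p3 && p1) && (p1 -> (p3 && p2))) <-> (((p1 <-> p3) <-> p2) -> ((p1 <-> p2) && !p3))) && (!p2 && (p1 -> !p1)) = 2/3 && 2/3 = 2/3
p1 <-> p3 = 1/3 <-> 2/3 = 2/3
(p1 <-> p3) -> p1 = 2/3 -> 1/3 = 2/3
!p2 = !1/3 = 2/3
!p2 <-> p1 = 2/3 <-> 1/3 = 2/3
p2 -> p2 = 1/3 -> 1/3 = 1
!(p2 -> p2) = !1 = 0
(!p2 <-> p1) -> !(p2 -> p2) = 2/3 -> 0 = 1/3
((p1 <-> p3) -> p1) -> ((!p2 <-> p1) -> !(p2 -> p2)) = 2/3 -> 1/3 = 2/3
!(((p1 <-> p3) -> p1) -> ((!p2 <-> p1) -> !(p2 -> p2))) = !2/3 = 1/3
((((p3 && p1) && (p1 -> (p3 && p2))) <-> (((p1 <-> p3) <-> p2) -> ((p1 <-> p2) && !p3))) && (!p2 && (p1 -> !p1))) <-> !(((p1 <-> p3) -> p1) -> ((!p2 <-> p1) -> !(p2 -> p2))) = 2/3 <-> 1/3 = 2/3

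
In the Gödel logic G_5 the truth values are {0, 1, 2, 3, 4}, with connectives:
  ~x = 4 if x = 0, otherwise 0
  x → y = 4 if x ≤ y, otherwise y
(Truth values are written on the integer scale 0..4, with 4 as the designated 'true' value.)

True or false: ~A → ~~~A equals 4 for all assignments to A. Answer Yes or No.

A = 0 ↦ 4
A = 1 ↦ 4
A = 2 ↦ 4
A = 3 ↦ 4
A = 4 ↦ 4
Every assignment gives a value ≥ 4.

Yes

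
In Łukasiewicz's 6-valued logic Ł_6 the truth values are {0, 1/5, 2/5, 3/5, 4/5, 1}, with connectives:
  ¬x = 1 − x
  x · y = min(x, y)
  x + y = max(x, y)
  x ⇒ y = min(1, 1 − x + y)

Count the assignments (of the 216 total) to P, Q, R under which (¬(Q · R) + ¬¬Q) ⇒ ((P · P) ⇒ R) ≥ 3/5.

value 1: 146 assignments (counts)
value 4/5: 24 assignments (counts)
value 3/5: 18 assignments (counts)
value 2/5: 14 assignments
value 1/5: 8 assignments
value 0: 6 assignments
So 188 of the 216 assignments meet the threshold.

188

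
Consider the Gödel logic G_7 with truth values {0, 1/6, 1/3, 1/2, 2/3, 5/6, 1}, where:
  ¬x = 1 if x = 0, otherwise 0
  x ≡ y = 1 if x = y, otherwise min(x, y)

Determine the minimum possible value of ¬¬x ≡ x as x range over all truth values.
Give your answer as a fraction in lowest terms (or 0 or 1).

1/6

Take x = 1/6:
¬x = ¬1/6 = 0
¬¬x = ¬0 = 1
¬¬x ≡ x = 1 ≡ 1/6 = 1/6
No assignment yields a value below 1/6, so this is the minimum.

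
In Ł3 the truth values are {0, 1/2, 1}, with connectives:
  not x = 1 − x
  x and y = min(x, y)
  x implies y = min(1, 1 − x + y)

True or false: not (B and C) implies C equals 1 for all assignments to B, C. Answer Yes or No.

No

Counterexample: take B = 0, C = 0.
B and C = 0 and 0 = 0
not (B and C) = not 0 = 1
not (B and C) implies C = 1 implies 0 = 0
This gives 0 ≠ 1.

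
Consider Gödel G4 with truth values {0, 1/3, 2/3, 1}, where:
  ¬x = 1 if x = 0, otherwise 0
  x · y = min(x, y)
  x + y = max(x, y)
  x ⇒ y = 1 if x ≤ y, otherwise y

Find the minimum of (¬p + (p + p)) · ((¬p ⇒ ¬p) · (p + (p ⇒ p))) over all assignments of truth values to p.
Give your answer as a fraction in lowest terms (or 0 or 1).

Take p = 1/3:
¬p = ¬1/3 = 0
p + p = 1/3 + 1/3 = 1/3
¬p + (p + p) = 0 + 1/3 = 1/3
¬p = ¬1/3 = 0
¬p = ¬1/3 = 0
¬p ⇒ ¬p = 0 ⇒ 0 = 1
p ⇒ p = 1/3 ⇒ 1/3 = 1
p + (p ⇒ p) = 1/3 + 1 = 1
(¬p ⇒ ¬p) · (p + (p ⇒ p)) = 1 · 1 = 1
(¬p + (p + p)) · ((¬p ⇒ ¬p) · (p + (p ⇒ p))) = 1/3 · 1 = 1/3
No assignment yields a value below 1/3, so this is the minimum.

1/3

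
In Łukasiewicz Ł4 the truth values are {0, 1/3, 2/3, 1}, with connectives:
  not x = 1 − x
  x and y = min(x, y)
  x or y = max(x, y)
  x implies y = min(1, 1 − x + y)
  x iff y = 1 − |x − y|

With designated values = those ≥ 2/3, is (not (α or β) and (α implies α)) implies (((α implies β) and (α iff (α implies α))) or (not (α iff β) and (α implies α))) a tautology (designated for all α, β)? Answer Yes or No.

No

Counterexample: take α = 0, β = 0.
α or β = 0 or 0 = 0
not (α or β) = not 0 = 1
α implies α = 0 implies 0 = 1
not (α or β) and (α implies α) = 1 and 1 = 1
α implies β = 0 implies 0 = 1
α implies α = 0 implies 0 = 1
α iff (α implies α) = 0 iff 1 = 0
(α implies β) and (α iff (α implies α)) = 1 and 0 = 0
α iff β = 0 iff 0 = 1
not (α iff β) = not 1 = 0
α implies α = 0 implies 0 = 1
not (α iff β) and (α implies α) = 0 and 1 = 0
((α implies β) and (α iff (α implies α))) or (not (α iff β) and (α implies α)) = 0 or 0 = 0
(not (α or β) and (α implies α)) implies (((α implies β) and (α iff (α implies α))) or (not (α iff β) and (α implies α))) = 1 implies 0 = 0
This gives 0, which is below 2/3.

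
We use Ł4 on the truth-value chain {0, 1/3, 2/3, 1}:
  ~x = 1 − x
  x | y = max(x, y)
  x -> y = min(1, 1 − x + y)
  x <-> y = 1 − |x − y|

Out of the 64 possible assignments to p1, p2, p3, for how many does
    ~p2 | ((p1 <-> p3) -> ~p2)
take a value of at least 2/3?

value 1: 36 assignments (counts)
value 2/3: 14 assignments (counts)
value 1/3: 10 assignments
value 0: 4 assignments
So 50 of the 64 assignments meet the threshold.

50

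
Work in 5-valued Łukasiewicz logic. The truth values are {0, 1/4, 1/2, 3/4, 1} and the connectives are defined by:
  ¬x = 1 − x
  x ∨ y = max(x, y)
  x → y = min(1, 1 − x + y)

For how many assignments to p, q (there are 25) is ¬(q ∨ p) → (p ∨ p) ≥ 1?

18

value 1: 18 assignments (counts)
value 3/4: 2 assignments
value 1/2: 3 assignments
value 1/4: 1 assignment
value 0: 1 assignment
So 18 of the 25 assignments meet the threshold.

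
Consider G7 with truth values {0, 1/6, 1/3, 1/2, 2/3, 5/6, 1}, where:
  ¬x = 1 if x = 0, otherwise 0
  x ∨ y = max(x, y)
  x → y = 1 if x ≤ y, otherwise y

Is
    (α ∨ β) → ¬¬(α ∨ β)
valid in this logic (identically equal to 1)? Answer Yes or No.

Yes

At α = 1, β = 1/2, for instance:
α ∨ β = 1 ∨ 1/2 = 1
¬(α ∨ β) = ¬1 = 0
¬¬(α ∨ β) = ¬0 = 1
(α ∨ β) → ¬¬(α ∨ β) = 1 → 1 = 1
and checking the remaining 48 assignments likewise gives ≥ 1 in every case.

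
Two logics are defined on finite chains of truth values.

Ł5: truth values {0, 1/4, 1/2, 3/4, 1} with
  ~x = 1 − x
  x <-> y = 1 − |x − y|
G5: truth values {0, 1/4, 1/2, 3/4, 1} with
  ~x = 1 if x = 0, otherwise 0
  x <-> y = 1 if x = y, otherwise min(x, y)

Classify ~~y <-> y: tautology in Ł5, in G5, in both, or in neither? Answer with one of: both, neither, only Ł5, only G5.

In Ł5: every assignment gives 1 — tautology.
In G5: at y = 1/4 the value is 1/4 — not a tautology.

only Ł5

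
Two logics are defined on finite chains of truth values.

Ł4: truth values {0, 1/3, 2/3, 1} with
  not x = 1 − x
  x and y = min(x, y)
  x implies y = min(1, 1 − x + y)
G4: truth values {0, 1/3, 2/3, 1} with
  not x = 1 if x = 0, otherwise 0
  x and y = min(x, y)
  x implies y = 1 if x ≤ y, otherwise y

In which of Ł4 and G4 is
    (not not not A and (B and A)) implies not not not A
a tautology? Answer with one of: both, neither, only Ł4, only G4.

both

In Ł4: every assignment gives 1 — tautology.
In G4: every assignment gives 1 — tautology.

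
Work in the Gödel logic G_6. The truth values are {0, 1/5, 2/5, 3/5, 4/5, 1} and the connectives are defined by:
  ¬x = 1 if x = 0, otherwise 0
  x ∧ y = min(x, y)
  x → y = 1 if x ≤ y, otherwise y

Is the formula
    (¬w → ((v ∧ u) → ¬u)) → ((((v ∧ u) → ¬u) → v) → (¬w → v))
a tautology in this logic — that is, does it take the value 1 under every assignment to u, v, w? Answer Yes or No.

Yes

At u = 1, v = 1, w = 1/5, for instance:
¬w = ¬1/5 = 0
v ∧ u = 1 ∧ 1 = 1
¬u = ¬1 = 0
(v ∧ u) → ¬u = 1 → 0 = 0
¬w → ((v ∧ u) → ¬u) = 0 → 0 = 1
((v ∧ u) → ¬u) → v = 0 → 1 = 1
¬w → v = 0 → 1 = 1
(((v ∧ u) → ¬u) → v) → (¬w → v) = 1 → 1 = 1
(¬w → ((v ∧ u) → ¬u)) → ((((v ∧ u) → ¬u) → v) → (¬w → v)) = 1 → 1 = 1
and checking the remaining 215 assignments likewise gives ≥ 1 in every case.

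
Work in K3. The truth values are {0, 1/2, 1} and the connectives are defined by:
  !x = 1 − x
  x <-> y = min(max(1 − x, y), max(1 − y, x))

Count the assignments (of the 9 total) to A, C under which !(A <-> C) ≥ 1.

2

A = 0, C = 0 ↦ 0  <
A = 0, C = 1/2 ↦ 1/2  <
A = 0, C = 1 ↦ 1  ≥
A = 1/2, C = 0 ↦ 1/2  <
A = 1/2, C = 1/2 ↦ 1/2  <
A = 1/2, C = 1 ↦ 1/2  <
A = 1, C = 0 ↦ 1  ≥
A = 1, C = 1/2 ↦ 1/2  <
A = 1, C = 1 ↦ 0  <
So 2 of the 9 assignments meet the threshold.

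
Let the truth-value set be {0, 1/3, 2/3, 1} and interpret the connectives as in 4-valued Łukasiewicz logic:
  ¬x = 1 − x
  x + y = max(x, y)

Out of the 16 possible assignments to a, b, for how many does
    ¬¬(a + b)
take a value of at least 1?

a = 0, b = 0 ↦ 0  <
a = 0, b = 1/3 ↦ 1/3  <
a = 0, b = 2/3 ↦ 2/3  <
a = 0, b = 1 ↦ 1  ≥
a = 1/3, b = 0 ↦ 1/3  <
a = 1/3, b = 1/3 ↦ 1/3  <
a = 1/3, b = 2/3 ↦ 2/3  <
a = 1/3, b = 1 ↦ 1  ≥
a = 2/3, b = 0 ↦ 2/3  <
a = 2/3, b = 1/3 ↦ 2/3  <
a = 2/3, b = 2/3 ↦ 2/3  <
a = 2/3, b = 1 ↦ 1  ≥
a = 1, b = 0 ↦ 1  ≥
a = 1, b = 1/3 ↦ 1  ≥
a = 1, b = 2/3 ↦ 1  ≥
a = 1, b = 1 ↦ 1  ≥
So 7 of the 16 assignments meet the threshold.

7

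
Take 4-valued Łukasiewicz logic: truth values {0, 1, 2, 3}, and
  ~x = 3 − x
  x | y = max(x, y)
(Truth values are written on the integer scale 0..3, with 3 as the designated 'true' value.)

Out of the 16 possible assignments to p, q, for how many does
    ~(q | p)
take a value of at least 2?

4

p = 0, q = 0 ↦ 3  ≥
p = 0, q = 1 ↦ 2  ≥
p = 0, q = 2 ↦ 1  <
p = 0, q = 3 ↦ 0  <
p = 1, q = 0 ↦ 2  ≥
p = 1, q = 1 ↦ 2  ≥
p = 1, q = 2 ↦ 1  <
p = 1, q = 3 ↦ 0  <
p = 2, q = 0 ↦ 1  <
p = 2, q = 1 ↦ 1  <
p = 2, q = 2 ↦ 1  <
p = 2, q = 3 ↦ 0  <
p = 3, q = 0 ↦ 0  <
p = 3, q = 1 ↦ 0  <
p = 3, q = 2 ↦ 0  <
p = 3, q = 3 ↦ 0  <
So 4 of the 16 assignments meet the threshold.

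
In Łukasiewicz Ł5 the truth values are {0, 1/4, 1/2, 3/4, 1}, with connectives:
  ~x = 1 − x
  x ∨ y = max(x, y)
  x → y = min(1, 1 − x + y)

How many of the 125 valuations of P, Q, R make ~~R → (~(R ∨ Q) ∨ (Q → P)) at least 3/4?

value 1: 105 assignments (counts)
value 3/4: 10 assignments (counts)
value 1/2: 6 assignments
value 1/4: 3 assignments
value 0: 1 assignment
So 115 of the 125 assignments meet the threshold.

115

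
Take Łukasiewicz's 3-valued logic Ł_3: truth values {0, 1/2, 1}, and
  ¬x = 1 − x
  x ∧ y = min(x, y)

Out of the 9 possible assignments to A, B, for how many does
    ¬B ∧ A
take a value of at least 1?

1

A = 0, B = 0 ↦ 0  <
A = 0, B = 1/2 ↦ 0  <
A = 0, B = 1 ↦ 0  <
A = 1/2, B = 0 ↦ 1/2  <
A = 1/2, B = 1/2 ↦ 1/2  <
A = 1/2, B = 1 ↦ 0  <
A = 1, B = 0 ↦ 1  ≥
A = 1, B = 1/2 ↦ 1/2  <
A = 1, B = 1 ↦ 0  <
So 1 of the 9 assignments meets the threshold.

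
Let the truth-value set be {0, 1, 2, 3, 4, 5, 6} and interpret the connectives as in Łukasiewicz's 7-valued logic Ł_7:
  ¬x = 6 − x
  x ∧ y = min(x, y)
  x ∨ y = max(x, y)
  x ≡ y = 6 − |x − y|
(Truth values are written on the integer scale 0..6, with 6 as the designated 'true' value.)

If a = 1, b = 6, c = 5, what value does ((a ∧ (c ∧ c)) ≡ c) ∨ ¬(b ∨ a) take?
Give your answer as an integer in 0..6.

c ∧ c = 5 ∧ 5 = 5
a ∧ (c ∧ c) = 1 ∧ 5 = 1
(a ∧ (c ∧ c)) ≡ c = 1 ≡ 5 = 2
b ∨ a = 6 ∨ 1 = 6
¬(b ∨ a) = ¬6 = 0
((a ∧ (c ∧ c)) ≡ c) ∨ ¬(b ∨ a) = 2 ∨ 0 = 2

2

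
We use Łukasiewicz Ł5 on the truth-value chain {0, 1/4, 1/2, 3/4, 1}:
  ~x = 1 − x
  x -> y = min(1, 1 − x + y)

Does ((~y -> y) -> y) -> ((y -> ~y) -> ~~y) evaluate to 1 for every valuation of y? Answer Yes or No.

Counterexample: take y = 0.
~y = ~0 = 1
~y -> y = 1 -> 0 = 0
(~y -> y) -> y = 0 -> 0 = 1
~y = ~0 = 1
y -> ~y = 0 -> 1 = 1
~~y = ~1 = 0
(y -> ~y) -> ~~y = 1 -> 0 = 0
((~y -> y) -> y) -> ((y -> ~y) -> ~~y) = 1 -> 0 = 0
This gives 0 ≠ 1.

No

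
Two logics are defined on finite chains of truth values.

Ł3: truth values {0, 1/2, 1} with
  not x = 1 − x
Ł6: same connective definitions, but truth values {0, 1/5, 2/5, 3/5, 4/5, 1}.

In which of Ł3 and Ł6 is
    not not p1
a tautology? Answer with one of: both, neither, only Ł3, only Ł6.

In Ł3: at p1 = 0 the value is 0 — not a tautology.
In Ł6: at p1 = 0 the value is 0 — not a tautology.

neither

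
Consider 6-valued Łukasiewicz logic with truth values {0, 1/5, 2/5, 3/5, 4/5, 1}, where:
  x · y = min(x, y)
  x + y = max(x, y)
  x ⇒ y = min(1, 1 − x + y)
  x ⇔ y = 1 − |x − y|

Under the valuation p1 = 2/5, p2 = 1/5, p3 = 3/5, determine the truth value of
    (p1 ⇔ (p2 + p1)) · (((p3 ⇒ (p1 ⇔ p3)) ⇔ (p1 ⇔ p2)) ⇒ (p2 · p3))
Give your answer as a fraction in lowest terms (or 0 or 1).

2/5

p2 + p1 = 1/5 + 2/5 = 2/5
p1 ⇔ (p2 + p1) = 2/5 ⇔ 2/5 = 1
p1 ⇔ p3 = 2/5 ⇔ 3/5 = 4/5
p3 ⇒ (p1 ⇔ p3) = 3/5 ⇒ 4/5 = 1
p1 ⇔ p2 = 2/5 ⇔ 1/5 = 4/5
(p3 ⇒ (p1 ⇔ p3)) ⇔ (p1 ⇔ p2) = 1 ⇔ 4/5 = 4/5
p2 · p3 = 1/5 · 3/5 = 1/5
((p3 ⇒ (p1 ⇔ p3)) ⇔ (p1 ⇔ p2)) ⇒ (p2 · p3) = 4/5 ⇒ 1/5 = 2/5
(p1 ⇔ (p2 + p1)) · (((p3 ⇒ (p1 ⇔ p3)) ⇔ (p1 ⇔ p2)) ⇒ (p2 · p3)) = 1 · 2/5 = 2/5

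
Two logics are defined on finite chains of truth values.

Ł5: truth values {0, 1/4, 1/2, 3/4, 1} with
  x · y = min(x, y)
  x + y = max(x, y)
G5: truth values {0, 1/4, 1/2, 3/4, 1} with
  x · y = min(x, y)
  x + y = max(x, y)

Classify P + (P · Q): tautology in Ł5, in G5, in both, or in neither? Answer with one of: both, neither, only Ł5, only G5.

neither

In Ł5: at P = 0, Q = 0 the value is 0 — not a tautology.
In G5: at P = 0, Q = 0 the value is 0 — not a tautology.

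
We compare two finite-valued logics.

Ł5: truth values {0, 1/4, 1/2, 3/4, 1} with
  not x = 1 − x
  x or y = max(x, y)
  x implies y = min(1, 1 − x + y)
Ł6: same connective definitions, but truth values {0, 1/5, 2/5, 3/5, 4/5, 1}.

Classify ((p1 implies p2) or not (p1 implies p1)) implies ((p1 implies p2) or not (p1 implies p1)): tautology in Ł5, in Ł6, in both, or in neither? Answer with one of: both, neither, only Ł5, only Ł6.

both

In Ł5: every assignment gives 1 — tautology.
In Ł6: every assignment gives 1 — tautology.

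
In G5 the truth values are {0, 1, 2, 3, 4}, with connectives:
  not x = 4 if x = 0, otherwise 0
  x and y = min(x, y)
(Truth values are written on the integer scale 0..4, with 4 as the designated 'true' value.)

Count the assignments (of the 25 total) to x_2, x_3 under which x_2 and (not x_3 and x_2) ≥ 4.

value 4: 1 assignment (counts)
value 3: 1 assignment
value 2: 1 assignment
value 1: 1 assignment
value 0: 21 assignments
So 1 of the 25 assignments meets the threshold.

1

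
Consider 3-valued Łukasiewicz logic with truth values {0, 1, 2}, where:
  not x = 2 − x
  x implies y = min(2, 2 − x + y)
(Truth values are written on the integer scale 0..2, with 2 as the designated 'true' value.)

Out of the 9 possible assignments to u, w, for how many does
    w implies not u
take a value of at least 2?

6

u = 0, w = 0 ↦ 2  ≥
u = 0, w = 1 ↦ 2  ≥
u = 0, w = 2 ↦ 2  ≥
u = 1, w = 0 ↦ 2  ≥
u = 1, w = 1 ↦ 2  ≥
u = 1, w = 2 ↦ 1  <
u = 2, w = 0 ↦ 2  ≥
u = 2, w = 1 ↦ 1  <
u = 2, w = 2 ↦ 0  <
So 6 of the 9 assignments meet the threshold.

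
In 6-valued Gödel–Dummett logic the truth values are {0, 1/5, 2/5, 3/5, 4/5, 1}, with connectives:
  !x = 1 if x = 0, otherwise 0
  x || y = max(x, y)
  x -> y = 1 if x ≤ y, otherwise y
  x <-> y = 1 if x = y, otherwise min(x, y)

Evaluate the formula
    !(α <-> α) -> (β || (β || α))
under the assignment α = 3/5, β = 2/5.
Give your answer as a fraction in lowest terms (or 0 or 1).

α <-> α = 3/5 <-> 3/5 = 1
!(α <-> α) = !1 = 0
β || α = 2/5 || 3/5 = 3/5
β || (β || α) = 2/5 || 3/5 = 3/5
!(α <-> α) -> (β || (β || α)) = 0 -> 3/5 = 1

1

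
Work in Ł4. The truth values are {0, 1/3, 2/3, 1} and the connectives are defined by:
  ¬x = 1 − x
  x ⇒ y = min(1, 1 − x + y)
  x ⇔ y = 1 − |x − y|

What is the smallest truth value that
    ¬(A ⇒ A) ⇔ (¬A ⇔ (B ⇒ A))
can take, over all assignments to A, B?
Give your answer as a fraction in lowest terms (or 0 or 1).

Take A = 0, B = 0:
A ⇒ A = 0 ⇒ 0 = 1
¬(A ⇒ A) = ¬1 = 0
¬A = ¬0 = 1
B ⇒ A = 0 ⇒ 0 = 1
¬A ⇔ (B ⇒ A) = 1 ⇔ 1 = 1
¬(A ⇒ A) ⇔ (¬A ⇔ (B ⇒ A)) = 0 ⇔ 1 = 0
No assignment yields a value below 0, so this is the minimum.

0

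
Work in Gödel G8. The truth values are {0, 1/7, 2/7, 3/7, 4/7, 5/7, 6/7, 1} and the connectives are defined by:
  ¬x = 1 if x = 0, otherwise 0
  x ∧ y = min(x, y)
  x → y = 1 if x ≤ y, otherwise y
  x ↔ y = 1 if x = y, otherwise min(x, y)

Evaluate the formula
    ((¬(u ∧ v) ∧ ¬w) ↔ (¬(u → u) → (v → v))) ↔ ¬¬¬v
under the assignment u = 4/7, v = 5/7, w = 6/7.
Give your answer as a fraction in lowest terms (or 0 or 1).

1

u ∧ v = 4/7 ∧ 5/7 = 4/7
¬(u ∧ v) = ¬4/7 = 0
¬w = ¬6/7 = 0
¬(u ∧ v) ∧ ¬w = 0 ∧ 0 = 0
u → u = 4/7 → 4/7 = 1
¬(u → u) = ¬1 = 0
v → v = 5/7 → 5/7 = 1
¬(u → u) → (v → v) = 0 → 1 = 1
(¬(u ∧ v) ∧ ¬w) ↔ (¬(u → u) → (v → v)) = 0 ↔ 1 = 0
¬v = ¬5/7 = 0
¬¬v = ¬0 = 1
¬¬¬v = ¬1 = 0
((¬(u ∧ v) ∧ ¬w) ↔ (¬(u → u) → (v → v))) ↔ ¬¬¬v = 0 ↔ 0 = 1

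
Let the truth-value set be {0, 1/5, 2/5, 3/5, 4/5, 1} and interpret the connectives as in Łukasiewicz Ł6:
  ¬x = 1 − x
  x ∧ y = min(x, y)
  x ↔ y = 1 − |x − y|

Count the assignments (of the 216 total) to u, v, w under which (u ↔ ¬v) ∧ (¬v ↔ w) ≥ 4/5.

value 1: 6 assignments (counts)
value 4/5: 38 assignments (counts)
value 3/5: 56 assignments
value 2/5: 54 assignments
value 1/5: 40 assignments
value 0: 22 assignments
So 44 of the 216 assignments meet the threshold.

44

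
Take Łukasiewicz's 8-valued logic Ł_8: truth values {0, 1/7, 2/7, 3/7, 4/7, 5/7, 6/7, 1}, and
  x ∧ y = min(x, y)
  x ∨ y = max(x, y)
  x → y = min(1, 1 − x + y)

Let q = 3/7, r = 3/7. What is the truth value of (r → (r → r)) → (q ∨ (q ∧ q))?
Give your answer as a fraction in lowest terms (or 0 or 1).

r → r = 3/7 → 3/7 = 1
r → (r → r) = 3/7 → 1 = 1
q ∧ q = 3/7 ∧ 3/7 = 3/7
q ∨ (q ∧ q) = 3/7 ∨ 3/7 = 3/7
(r → (r → r)) → (q ∨ (q ∧ q)) = 1 → 3/7 = 3/7

3/7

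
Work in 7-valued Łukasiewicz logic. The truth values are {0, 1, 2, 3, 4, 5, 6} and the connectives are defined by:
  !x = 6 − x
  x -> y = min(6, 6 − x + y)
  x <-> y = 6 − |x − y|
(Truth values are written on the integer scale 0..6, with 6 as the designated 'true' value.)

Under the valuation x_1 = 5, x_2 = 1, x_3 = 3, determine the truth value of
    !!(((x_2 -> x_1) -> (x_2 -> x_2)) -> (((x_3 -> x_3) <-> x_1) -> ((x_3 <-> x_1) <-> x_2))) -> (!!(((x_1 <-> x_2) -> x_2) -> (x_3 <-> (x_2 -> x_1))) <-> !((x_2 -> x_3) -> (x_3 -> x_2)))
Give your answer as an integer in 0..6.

6

x_2 -> x_1 = 1 -> 5 = 6
x_2 -> x_2 = 1 -> 1 = 6
(x_2 -> x_1) -> (x_2 -> x_2) = 6 -> 6 = 6
x_3 -> x_3 = 3 -> 3 = 6
(x_3 -> x_3) <-> x_1 = 6 <-> 5 = 5
x_3 <-> x_1 = 3 <-> 5 = 4
(x_3 <-> x_1) <-> x_2 = 4 <-> 1 = 3
((x_3 -> x_3) <-> x_1) -> ((x_3 <-> x_1) <-> x_2) = 5 -> 3 = 4
((x_2 -> x_1) -> (x_2 -> x_2)) -> (((x_3 -> x_3) <-> x_1) -> ((x_3 <-> x_1) <-> x_2)) = 6 -> 4 = 4
!(((x_2 -> x_1) -> (x_2 -> x_2)) -> (((x_3 -> x_3) <-> x_1) -> ((x_3 <-> x_1) <-> x_2))) = !4 = 2
!!(((x_2 -> x_1) -> (x_2 -> x_2)) -> (((x_3 -> x_3) <-> x_1) -> ((x_3 <-> x_1) <-> x_2))) = !2 = 4
x_1 <-> x_2 = 5 <-> 1 = 2
(x_1 <-> x_2) -> x_2 = 2 -> 1 = 5
x_2 -> x_1 = 1 -> 5 = 6
x_3 <-> (x_2 -> x_1) = 3 <-> 6 = 3
((x_1 <-> x_2) -> x_2) -> (x_3 <-> (x_2 -> x_1)) = 5 -> 3 = 4
!(((x_1 <-> x_2) -> x_2) -> (x_3 <-> (x_2 -> x_1))) = !4 = 2
!!(((x_1 <-> x_2) -> x_2) -> (x_3 <-> (x_2 -> x_1))) = !2 = 4
x_2 -> x_3 = 1 -> 3 = 6
x_3 -> x_2 = 3 -> 1 = 4
(x_2 -> x_3) -> (x_3 -> x_2) = 6 -> 4 = 4
!((x_2 -> x_3) -> (x_3 -> x_2)) = !4 = 2
!!(((x_1 <-> x_2) -> x_2) -> (x_3 <-> (x_2 -> x_1))) <-> !((x_2 -> x_3) -> (x_3 -> x_2)) = 4 <-> 2 = 4
!!(((x_2 -> x_1) -> (x_2 -> x_2)) -> (((x_3 -> x_3) <-> x_1) -> ((x_3 <-> x_1) <-> x_2))) -> (!!(((x_1 <-> x_2) -> x_2) -> (x_3 <-> (x_2 -> x_1))) <-> !((x_2 -> x_3) -> (x_3 -> x_2))) = 4 -> 4 = 6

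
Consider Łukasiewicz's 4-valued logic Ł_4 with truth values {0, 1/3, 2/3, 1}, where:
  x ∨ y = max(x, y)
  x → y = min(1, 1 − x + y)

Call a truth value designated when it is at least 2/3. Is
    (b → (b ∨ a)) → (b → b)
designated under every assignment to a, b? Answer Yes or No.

a = 0, b = 0 ↦ 1
a = 0, b = 1/3 ↦ 1
a = 0, b = 2/3 ↦ 1
a = 0, b = 1 ↦ 1
a = 1/3, b = 0 ↦ 1
a = 1/3, b = 1/3 ↦ 1
a = 1/3, b = 2/3 ↦ 1
a = 1/3, b = 1 ↦ 1
a = 2/3, b = 0 ↦ 1
a = 2/3, b = 1/3 ↦ 1
a = 2/3, b = 2/3 ↦ 1
a = 2/3, b = 1 ↦ 1
a = 1, b = 0 ↦ 1
a = 1, b = 1/3 ↦ 1
a = 1, b = 2/3 ↦ 1
a = 1, b = 1 ↦ 1
Every assignment gives a value ≥ 2/3.

Yes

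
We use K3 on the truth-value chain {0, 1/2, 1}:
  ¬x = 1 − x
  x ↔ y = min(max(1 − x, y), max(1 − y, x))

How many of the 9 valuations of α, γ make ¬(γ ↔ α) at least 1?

α = 0, γ = 0 ↦ 0  <
α = 0, γ = 1/2 ↦ 1/2  <
α = 0, γ = 1 ↦ 1  ≥
α = 1/2, γ = 0 ↦ 1/2  <
α = 1/2, γ = 1/2 ↦ 1/2  <
α = 1/2, γ = 1 ↦ 1/2  <
α = 1, γ = 0 ↦ 1  ≥
α = 1, γ = 1/2 ↦ 1/2  <
α = 1, γ = 1 ↦ 0  <
So 2 of the 9 assignments meet the threshold.

2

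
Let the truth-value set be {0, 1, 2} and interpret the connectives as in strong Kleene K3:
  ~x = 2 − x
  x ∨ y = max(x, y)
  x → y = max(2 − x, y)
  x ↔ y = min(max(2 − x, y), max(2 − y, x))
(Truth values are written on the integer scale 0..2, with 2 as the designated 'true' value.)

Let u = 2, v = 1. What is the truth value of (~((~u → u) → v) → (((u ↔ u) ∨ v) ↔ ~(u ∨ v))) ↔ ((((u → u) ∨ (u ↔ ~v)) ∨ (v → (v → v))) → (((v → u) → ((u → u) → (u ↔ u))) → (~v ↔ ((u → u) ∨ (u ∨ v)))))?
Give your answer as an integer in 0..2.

1

~u = ~2 = 0
~u → u = 0 → 2 = 2
(~u → u) → v = 2 → 1 = 1
~((~u → u) → v) = ~1 = 1
u ↔ u = 2 ↔ 2 = 2
(u ↔ u) ∨ v = 2 ∨ 1 = 2
u ∨ v = 2 ∨ 1 = 2
~(u ∨ v) = ~2 = 0
((u ↔ u) ∨ v) ↔ ~(u ∨ v) = 2 ↔ 0 = 0
~((~u → u) → v) → (((u ↔ u) ∨ v) ↔ ~(u ∨ v)) = 1 → 0 = 1
u → u = 2 → 2 = 2
~v = ~1 = 1
u ↔ ~v = 2 ↔ 1 = 1
(u → u) ∨ (u ↔ ~v) = 2 ∨ 1 = 2
v → v = 1 → 1 = 1
v → (v → v) = 1 → 1 = 1
((u → u) ∨ (u ↔ ~v)) ∨ (v → (v → v)) = 2 ∨ 1 = 2
v → u = 1 → 2 = 2
u → u = 2 → 2 = 2
u ↔ u = 2 ↔ 2 = 2
(u → u) → (u ↔ u) = 2 → 2 = 2
(v → u) → ((u → u) → (u ↔ u)) = 2 → 2 = 2
~v = ~1 = 1
u → u = 2 → 2 = 2
u ∨ v = 2 ∨ 1 = 2
(u → u) ∨ (u ∨ v) = 2 ∨ 2 = 2
~v ↔ ((u → u) ∨ (u ∨ v)) = 1 ↔ 2 = 1
((v → u) → ((u → u) → (u ↔ u))) → (~v ↔ ((u → u) ∨ (u ∨ v))) = 2 → 1 = 1
(((u → u) ∨ (u ↔ ~v)) ∨ (v → (v → v))) → (((v → u) → ((u → u) → (u ↔ u))) → (~v ↔ ((u → u) ∨ (u ∨ v)))) = 2 → 1 = 1
(~((~u → u) → v) → (((u ↔ u) ∨ v) ↔ ~(u ∨ v))) ↔ ((((u → u) ∨ (u ↔ ~v)) ∨ (v → (v → v))) → (((v → u) → ((u → u) → (u ↔ u))) → (~v ↔ ((u → u) ∨ (u ∨ v))))) = 1 ↔ 1 = 1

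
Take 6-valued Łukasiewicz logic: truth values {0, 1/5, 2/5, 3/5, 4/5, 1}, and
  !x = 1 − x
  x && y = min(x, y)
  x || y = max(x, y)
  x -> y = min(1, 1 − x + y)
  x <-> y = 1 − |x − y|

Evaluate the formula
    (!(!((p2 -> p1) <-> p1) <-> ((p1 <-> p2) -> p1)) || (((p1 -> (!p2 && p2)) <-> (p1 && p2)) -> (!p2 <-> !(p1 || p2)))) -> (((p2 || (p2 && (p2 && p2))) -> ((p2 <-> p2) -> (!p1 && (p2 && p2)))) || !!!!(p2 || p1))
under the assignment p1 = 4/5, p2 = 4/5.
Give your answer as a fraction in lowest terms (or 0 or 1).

4/5

p2 -> p1 = 4/5 -> 4/5 = 1
(p2 -> p1) <-> p1 = 1 <-> 4/5 = 4/5
!((p2 -> p1) <-> p1) = !4/5 = 1/5
p1 <-> p2 = 4/5 <-> 4/5 = 1
(p1 <-> p2) -> p1 = 1 -> 4/5 = 4/5
!((p2 -> p1) <-> p1) <-> ((p1 <-> p2) -> p1) = 1/5 <-> 4/5 = 2/5
!(!((p2 -> p1) <-> p1) <-> ((p1 <-> p2) -> p1)) = !2/5 = 3/5
!p2 = !4/5 = 1/5
!p2 && p2 = 1/5 && 4/5 = 1/5
p1 -> (!p2 && p2) = 4/5 -> 1/5 = 2/5
p1 && p2 = 4/5 && 4/5 = 4/5
(p1 -> (!p2 && p2)) <-> (p1 && p2) = 2/5 <-> 4/5 = 3/5
!p2 = !4/5 = 1/5
p1 || p2 = 4/5 || 4/5 = 4/5
!(p1 || p2) = !4/5 = 1/5
!p2 <-> !(p1 || p2) = 1/5 <-> 1/5 = 1
((p1 -> (!p2 && p2)) <-> (p1 && p2)) -> (!p2 <-> !(p1 || p2)) = 3/5 -> 1 = 1
!(!((p2 -> p1) <-> p1) <-> ((p1 <-> p2) -> p1)) || (((p1 -> (!p2 && p2)) <-> (p1 && p2)) -> (!p2 <-> !(p1 || p2))) = 3/5 || 1 = 1
p2 && p2 = 4/5 && 4/5 = 4/5
p2 && (p2 && p2) = 4/5 && 4/5 = 4/5
p2 || (p2 && (p2 && p2)) = 4/5 || 4/5 = 4/5
p2 <-> p2 = 4/5 <-> 4/5 = 1
!p1 = !4/5 = 1/5
p2 && p2 = 4/5 && 4/5 = 4/5
!p1 && (p2 && p2) = 1/5 && 4/5 = 1/5
(p2 <-> p2) -> (!p1 && (p2 && p2)) = 1 -> 1/5 = 1/5
(p2 || (p2 && (p2 && p2))) -> ((p2 <-> p2) -> (!p1 && (p2 && p2))) = 4/5 -> 1/5 = 2/5
p2 || p1 = 4/5 || 4/5 = 4/5
!(p2 || p1) = !4/5 = 1/5
!!(p2 || p1) = !1/5 = 4/5
!!!(p2 || p1) = !4/5 = 1/5
!!!!(p2 || p1) = !1/5 = 4/5
((p2 || (p2 && (p2 && p2))) -> ((p2 <-> p2) -> (!p1 && (p2 && p2)))) || !!!!(p2 || p1) = 2/5 || 4/5 = 4/5
(!(!((p2 -> p1) <-> p1) <-> ((p1 <-> p2) -> p1)) || (((p1 -> (!p2 && p2)) <-> (p1 && p2)) -> (!p2 <-> !(p1 || p2)))) -> (((p2 || (p2 && (p2 && p2))) -> ((p2 <-> p2) -> (!p1 && (p2 && p2)))) || !!!!(p2 || p1)) = 1 -> 4/5 = 4/5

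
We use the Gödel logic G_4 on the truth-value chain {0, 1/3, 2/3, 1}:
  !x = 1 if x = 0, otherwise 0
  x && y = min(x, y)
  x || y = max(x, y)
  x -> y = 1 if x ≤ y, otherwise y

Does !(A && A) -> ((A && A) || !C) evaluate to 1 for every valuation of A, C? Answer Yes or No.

Counterexample: take A = 0, C = 1/3.
A && A = 0 && 0 = 0
!(A && A) = !0 = 1
A && A = 0 && 0 = 0
!C = !1/3 = 0
(A && A) || !C = 0 || 0 = 0
!(A && A) -> ((A && A) || !C) = 1 -> 0 = 0
This gives 0 ≠ 1.

No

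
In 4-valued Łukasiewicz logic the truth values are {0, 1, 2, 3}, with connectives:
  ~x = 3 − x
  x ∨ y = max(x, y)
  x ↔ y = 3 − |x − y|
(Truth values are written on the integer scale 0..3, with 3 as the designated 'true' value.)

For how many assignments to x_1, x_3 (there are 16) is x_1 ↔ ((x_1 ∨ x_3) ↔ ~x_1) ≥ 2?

x_1 = 0, x_3 = 0 ↦ 3  ≥
x_1 = 0, x_3 = 1 ↦ 2  ≥
x_1 = 0, x_3 = 2 ↦ 1  <
x_1 = 0, x_3 = 3 ↦ 0  <
x_1 = 1, x_3 = 0 ↦ 2  ≥
x_1 = 1, x_3 = 1 ↦ 2  ≥
x_1 = 1, x_3 = 2 ↦ 1  <
x_1 = 1, x_3 = 3 ↦ 2  ≥
x_1 = 2, x_3 = 0 ↦ 3  ≥
x_1 = 2, x_3 = 1 ↦ 3  ≥
x_1 = 2, x_3 = 2 ↦ 3  ≥
x_1 = 2, x_3 = 3 ↦ 2  ≥
x_1 = 3, x_3 = 0 ↦ 0  <
x_1 = 3, x_3 = 1 ↦ 0  <
x_1 = 3, x_3 = 2 ↦ 0  <
x_1 = 3, x_3 = 3 ↦ 0  <
So 9 of the 16 assignments meet the threshold.

9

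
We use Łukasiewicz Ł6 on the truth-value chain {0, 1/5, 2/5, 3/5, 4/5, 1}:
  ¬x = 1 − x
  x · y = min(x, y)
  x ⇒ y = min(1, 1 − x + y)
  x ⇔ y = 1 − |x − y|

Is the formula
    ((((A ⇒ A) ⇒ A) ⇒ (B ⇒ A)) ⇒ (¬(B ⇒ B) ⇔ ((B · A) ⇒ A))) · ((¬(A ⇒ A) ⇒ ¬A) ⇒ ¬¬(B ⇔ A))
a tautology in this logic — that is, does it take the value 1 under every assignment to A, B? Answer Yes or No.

Counterexample: take A = 0, B = 0.
A ⇒ A = 0 ⇒ 0 = 1
(A ⇒ A) ⇒ A = 1 ⇒ 0 = 0
B ⇒ A = 0 ⇒ 0 = 1
((A ⇒ A) ⇒ A) ⇒ (B ⇒ A) = 0 ⇒ 1 = 1
B ⇒ B = 0 ⇒ 0 = 1
¬(B ⇒ B) = ¬1 = 0
B · A = 0 · 0 = 0
(B · A) ⇒ A = 0 ⇒ 0 = 1
¬(B ⇒ B) ⇔ ((B · A) ⇒ A) = 0 ⇔ 1 = 0
(((A ⇒ A) ⇒ A) ⇒ (B ⇒ A)) ⇒ (¬(B ⇒ B) ⇔ ((B · A) ⇒ A)) = 1 ⇒ 0 = 0
A ⇒ A = 0 ⇒ 0 = 1
¬(A ⇒ A) = ¬1 = 0
¬A = ¬0 = 1
¬(A ⇒ A) ⇒ ¬A = 0 ⇒ 1 = 1
B ⇔ A = 0 ⇔ 0 = 1
¬(B ⇔ A) = ¬1 = 0
¬¬(B ⇔ A) = ¬0 = 1
(¬(A ⇒ A) ⇒ ¬A) ⇒ ¬¬(B ⇔ A) = 1 ⇒ 1 = 1
((((A ⇒ A) ⇒ A) ⇒ (B ⇒ A)) ⇒ (¬(B ⇒ B) ⇔ ((B · A) ⇒ A))) · ((¬(A ⇒ A) ⇒ ¬A) ⇒ ¬¬(B ⇔ A)) = 0 · 1 = 0
This gives 0 ≠ 1.

No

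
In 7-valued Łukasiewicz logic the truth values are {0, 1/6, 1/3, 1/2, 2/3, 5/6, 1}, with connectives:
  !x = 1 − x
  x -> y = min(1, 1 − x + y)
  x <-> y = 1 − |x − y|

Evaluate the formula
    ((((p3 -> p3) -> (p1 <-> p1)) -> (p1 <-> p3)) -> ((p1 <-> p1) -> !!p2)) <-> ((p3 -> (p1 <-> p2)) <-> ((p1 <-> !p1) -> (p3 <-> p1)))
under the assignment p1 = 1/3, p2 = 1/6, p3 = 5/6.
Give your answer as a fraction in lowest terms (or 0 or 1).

p3 -> p3 = 5/6 -> 5/6 = 1
p1 <-> p1 = 1/3 <-> 1/3 = 1
(p3 -> p3) -> (p1 <-> p1) = 1 -> 1 = 1
p1 <-> p3 = 1/3 <-> 5/6 = 1/2
((p3 -> p3) -> (p1 <-> p1)) -> (p1 <-> p3) = 1 -> 1/2 = 1/2
p1 <-> p1 = 1/3 <-> 1/3 = 1
!p2 = !1/6 = 5/6
!!p2 = !5/6 = 1/6
(p1 <-> p1) -> !!p2 = 1 -> 1/6 = 1/6
(((p3 -> p3) -> (p1 <-> p1)) -> (p1 <-> p3)) -> ((p1 <-> p1) -> !!p2) = 1/2 -> 1/6 = 2/3
p1 <-> p2 = 1/3 <-> 1/6 = 5/6
p3 -> (p1 <-> p2) = 5/6 -> 5/6 = 1
!p1 = !1/3 = 2/3
p1 <-> !p1 = 1/3 <-> 2/3 = 2/3
p3 <-> p1 = 5/6 <-> 1/3 = 1/2
(p1 <-> !p1) -> (p3 <-> p1) = 2/3 -> 1/2 = 5/6
(p3 -> (p1 <-> p2)) <-> ((p1 <-> !p1) -> (p3 <-> p1)) = 1 <-> 5/6 = 5/6
((((p3 -> p3) -> (p1 <-> p1)) -> (p1 <-> p3)) -> ((p1 <-> p1) -> !!p2)) <-> ((p3 -> (p1 <-> p2)) <-> ((p1 <-> !p1) -> (p3 <-> p1))) = 2/3 <-> 5/6 = 5/6

5/6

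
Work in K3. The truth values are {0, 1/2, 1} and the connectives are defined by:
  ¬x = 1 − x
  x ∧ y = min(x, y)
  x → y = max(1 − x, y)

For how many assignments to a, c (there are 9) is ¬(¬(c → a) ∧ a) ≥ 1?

7

a = 0, c = 0 ↦ 1  ≥
a = 0, c = 1/2 ↦ 1  ≥
a = 0, c = 1 ↦ 1  ≥
a = 1/2, c = 0 ↦ 1  ≥
a = 1/2, c = 1/2 ↦ 1/2  <
a = 1/2, c = 1 ↦ 1/2  <
a = 1, c = 0 ↦ 1  ≥
a = 1, c = 1/2 ↦ 1  ≥
a = 1, c = 1 ↦ 1  ≥
So 7 of the 9 assignments meet the threshold.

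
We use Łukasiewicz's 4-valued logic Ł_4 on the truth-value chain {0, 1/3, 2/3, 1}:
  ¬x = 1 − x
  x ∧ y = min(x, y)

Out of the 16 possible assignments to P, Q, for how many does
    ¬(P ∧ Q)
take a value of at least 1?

P = 0, Q = 0 ↦ 1  ≥
P = 0, Q = 1/3 ↦ 1  ≥
P = 0, Q = 2/3 ↦ 1  ≥
P = 0, Q = 1 ↦ 1  ≥
P = 1/3, Q = 0 ↦ 1  ≥
P = 1/3, Q = 1/3 ↦ 2/3  <
P = 1/3, Q = 2/3 ↦ 2/3  <
P = 1/3, Q = 1 ↦ 2/3  <
P = 2/3, Q = 0 ↦ 1  ≥
P = 2/3, Q = 1/3 ↦ 2/3  <
P = 2/3, Q = 2/3 ↦ 1/3  <
P = 2/3, Q = 1 ↦ 1/3  <
P = 1, Q = 0 ↦ 1  ≥
P = 1, Q = 1/3 ↦ 2/3  <
P = 1, Q = 2/3 ↦ 1/3  <
P = 1, Q = 1 ↦ 0  <
So 7 of the 16 assignments meet the threshold.

7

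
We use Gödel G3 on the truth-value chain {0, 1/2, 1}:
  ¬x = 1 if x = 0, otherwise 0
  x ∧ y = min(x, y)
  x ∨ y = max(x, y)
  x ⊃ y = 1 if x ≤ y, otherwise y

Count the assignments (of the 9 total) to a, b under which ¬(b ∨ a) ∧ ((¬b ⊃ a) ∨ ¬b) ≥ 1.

1

a = 0, b = 0 ↦ 1  ≥
a = 0, b = 1/2 ↦ 0  <
a = 0, b = 1 ↦ 0  <
a = 1/2, b = 0 ↦ 0  <
a = 1/2, b = 1/2 ↦ 0  <
a = 1/2, b = 1 ↦ 0  <
a = 1, b = 0 ↦ 0  <
a = 1, b = 1/2 ↦ 0  <
a = 1, b = 1 ↦ 0  <
So 1 of the 9 assignments meets the threshold.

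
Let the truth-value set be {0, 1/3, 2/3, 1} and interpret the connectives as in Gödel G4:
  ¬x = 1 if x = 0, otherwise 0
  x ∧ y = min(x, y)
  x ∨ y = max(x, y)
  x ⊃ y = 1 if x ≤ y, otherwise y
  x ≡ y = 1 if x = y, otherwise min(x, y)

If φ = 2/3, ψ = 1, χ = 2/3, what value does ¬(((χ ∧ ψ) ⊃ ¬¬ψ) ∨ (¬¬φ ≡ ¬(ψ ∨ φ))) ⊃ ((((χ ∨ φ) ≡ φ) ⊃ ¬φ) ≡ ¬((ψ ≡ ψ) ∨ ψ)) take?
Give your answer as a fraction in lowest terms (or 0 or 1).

1

χ ∧ ψ = 2/3 ∧ 1 = 2/3
¬ψ = ¬1 = 0
¬¬ψ = ¬0 = 1
(χ ∧ ψ) ⊃ ¬¬ψ = 2/3 ⊃ 1 = 1
¬φ = ¬2/3 = 0
¬¬φ = ¬0 = 1
ψ ∨ φ = 1 ∨ 2/3 = 1
¬(ψ ∨ φ) = ¬1 = 0
¬¬φ ≡ ¬(ψ ∨ φ) = 1 ≡ 0 = 0
((χ ∧ ψ) ⊃ ¬¬ψ) ∨ (¬¬φ ≡ ¬(ψ ∨ φ)) = 1 ∨ 0 = 1
¬(((χ ∧ ψ) ⊃ ¬¬ψ) ∨ (¬¬φ ≡ ¬(ψ ∨ φ))) = ¬1 = 0
χ ∨ φ = 2/3 ∨ 2/3 = 2/3
(χ ∨ φ) ≡ φ = 2/3 ≡ 2/3 = 1
¬φ = ¬2/3 = 0
((χ ∨ φ) ≡ φ) ⊃ ¬φ = 1 ⊃ 0 = 0
ψ ≡ ψ = 1 ≡ 1 = 1
(ψ ≡ ψ) ∨ ψ = 1 ∨ 1 = 1
¬((ψ ≡ ψ) ∨ ψ) = ¬1 = 0
(((χ ∨ φ) ≡ φ) ⊃ ¬φ) ≡ ¬((ψ ≡ ψ) ∨ ψ) = 0 ≡ 0 = 1
¬(((χ ∧ ψ) ⊃ ¬¬ψ) ∨ (¬¬φ ≡ ¬(ψ ∨ φ))) ⊃ ((((χ ∨ φ) ≡ φ) ⊃ ¬φ) ≡ ¬((ψ ≡ ψ) ∨ ψ)) = 0 ⊃ 1 = 1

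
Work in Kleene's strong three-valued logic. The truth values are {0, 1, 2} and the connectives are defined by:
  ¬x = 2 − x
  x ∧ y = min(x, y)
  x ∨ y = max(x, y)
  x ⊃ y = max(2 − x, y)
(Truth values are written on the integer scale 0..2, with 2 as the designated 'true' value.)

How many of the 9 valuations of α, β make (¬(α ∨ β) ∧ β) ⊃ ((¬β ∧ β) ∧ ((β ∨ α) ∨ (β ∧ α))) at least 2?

7

α = 0, β = 0 ↦ 2  ≥
α = 0, β = 1 ↦ 1  <
α = 0, β = 2 ↦ 2  ≥
α = 1, β = 0 ↦ 2  ≥
α = 1, β = 1 ↦ 1  <
α = 1, β = 2 ↦ 2  ≥
α = 2, β = 0 ↦ 2  ≥
α = 2, β = 1 ↦ 2  ≥
α = 2, β = 2 ↦ 2  ≥
So 7 of the 9 assignments meet the threshold.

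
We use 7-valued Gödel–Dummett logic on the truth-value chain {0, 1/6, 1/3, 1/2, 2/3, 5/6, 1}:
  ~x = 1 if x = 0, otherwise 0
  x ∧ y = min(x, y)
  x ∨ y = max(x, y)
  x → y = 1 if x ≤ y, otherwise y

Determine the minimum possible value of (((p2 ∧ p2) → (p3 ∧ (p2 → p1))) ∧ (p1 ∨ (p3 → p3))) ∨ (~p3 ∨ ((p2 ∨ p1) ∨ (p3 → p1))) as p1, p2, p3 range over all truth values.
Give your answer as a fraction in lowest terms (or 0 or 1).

Take p1 = 0, p2 = 1/6, p3 = 1/6:
p2 ∧ p2 = 1/6 ∧ 1/6 = 1/6
p2 → p1 = 1/6 → 0 = 0
p3 ∧ (p2 → p1) = 1/6 ∧ 0 = 0
(p2 ∧ p2) → (p3 ∧ (p2 → p1)) = 1/6 → 0 = 0
p3 → p3 = 1/6 → 1/6 = 1
p1 ∨ (p3 → p3) = 0 ∨ 1 = 1
((p2 ∧ p2) → (p3 ∧ (p2 → p1))) ∧ (p1 ∨ (p3 → p3)) = 0 ∧ 1 = 0
~p3 = ~1/6 = 0
p2 ∨ p1 = 1/6 ∨ 0 = 1/6
p3 → p1 = 1/6 → 0 = 0
(p2 ∨ p1) ∨ (p3 → p1) = 1/6 ∨ 0 = 1/6
~p3 ∨ ((p2 ∨ p1) ∨ (p3 → p1)) = 0 ∨ 1/6 = 1/6
(((p2 ∧ p2) → (p3 ∧ (p2 → p1))) ∧ (p1 ∨ (p3 → p3))) ∨ (~p3 ∨ ((p2 ∨ p1) ∨ (p3 → p1))) = 0 ∨ 1/6 = 1/6
No assignment yields a value below 1/6, so this is the minimum.

1/6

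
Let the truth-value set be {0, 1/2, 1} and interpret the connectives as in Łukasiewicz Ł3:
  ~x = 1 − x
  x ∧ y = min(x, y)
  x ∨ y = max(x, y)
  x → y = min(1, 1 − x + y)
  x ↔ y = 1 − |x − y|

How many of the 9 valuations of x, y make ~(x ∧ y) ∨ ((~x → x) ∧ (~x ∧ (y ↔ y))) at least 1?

x = 0, y = 0 ↦ 1  ≥
x = 0, y = 1/2 ↦ 1  ≥
x = 0, y = 1 ↦ 1  ≥
x = 1/2, y = 0 ↦ 1  ≥
x = 1/2, y = 1/2 ↦ 1/2  <
x = 1/2, y = 1 ↦ 1/2  <
x = 1, y = 0 ↦ 1  ≥
x = 1, y = 1/2 ↦ 1/2  <
x = 1, y = 1 ↦ 0  <
So 5 of the 9 assignments meet the threshold.

5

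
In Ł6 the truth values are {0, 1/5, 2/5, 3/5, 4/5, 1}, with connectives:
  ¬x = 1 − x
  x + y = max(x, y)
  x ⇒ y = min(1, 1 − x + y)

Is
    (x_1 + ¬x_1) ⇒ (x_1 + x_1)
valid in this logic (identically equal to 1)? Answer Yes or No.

Counterexample: take x_1 = 0.
¬x_1 = ¬0 = 1
x_1 + ¬x_1 = 0 + 1 = 1
x_1 + x_1 = 0 + 0 = 0
(x_1 + ¬x_1) ⇒ (x_1 + x_1) = 1 ⇒ 0 = 0
This gives 0 ≠ 1.

No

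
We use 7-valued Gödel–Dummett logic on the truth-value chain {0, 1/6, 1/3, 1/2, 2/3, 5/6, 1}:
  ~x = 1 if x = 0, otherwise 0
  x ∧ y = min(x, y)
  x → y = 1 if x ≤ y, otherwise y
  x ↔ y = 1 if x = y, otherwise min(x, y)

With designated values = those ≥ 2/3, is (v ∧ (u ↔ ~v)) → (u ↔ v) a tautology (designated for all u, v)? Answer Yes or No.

Counterexample: take u = 0, v = 1/6.
~v = ~1/6 = 0
u ↔ ~v = 0 ↔ 0 = 1
v ∧ (u ↔ ~v) = 1/6 ∧ 1 = 1/6
u ↔ v = 0 ↔ 1/6 = 0
(v ∧ (u ↔ ~v)) → (u ↔ v) = 1/6 → 0 = 0
This gives 0, which is below 2/3.

No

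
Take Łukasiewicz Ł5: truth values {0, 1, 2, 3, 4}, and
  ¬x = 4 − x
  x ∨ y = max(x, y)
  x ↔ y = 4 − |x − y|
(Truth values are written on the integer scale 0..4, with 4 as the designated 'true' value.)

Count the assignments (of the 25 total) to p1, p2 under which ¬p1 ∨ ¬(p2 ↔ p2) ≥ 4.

5

value 4: 5 assignments (counts)
value 3: 5 assignments
value 2: 5 assignments
value 1: 5 assignments
value 0: 5 assignments
So 5 of the 25 assignments meet the threshold.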